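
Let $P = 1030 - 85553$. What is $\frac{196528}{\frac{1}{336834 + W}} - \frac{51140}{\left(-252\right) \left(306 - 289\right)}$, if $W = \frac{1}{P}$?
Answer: $\frac{5992454308465135883}{90524133} \approx 6.6197 \cdot 10^{10}$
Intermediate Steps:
$P = -84523$ ($P = 1030 - 85553 = -84523$)
$W = - \frac{1}{84523}$ ($W = \frac{1}{-84523} = - \frac{1}{84523} \approx -1.1831 \cdot 10^{-5}$)
$\frac{196528}{\frac{1}{336834 + W}} - \frac{51140}{\left(-252\right) \left(306 - 289\right)} = \frac{196528}{\frac{1}{336834 - \frac{1}{84523}}} - \frac{51140}{\left(-252\right) \left(306 - 289\right)} = \frac{196528}{\frac{1}{\frac{28470220181}{84523}}} - \frac{51140}{\left(-252\right) 17} = \frac{196528}{\frac{84523}{28470220181}} - \frac{51140}{-4284} = 196528 \cdot \frac{28470220181}{84523} - - \frac{12785}{1071} = \frac{5595195431731568}{84523} + \frac{12785}{1071} = \frac{5992454308465135883}{90524133}$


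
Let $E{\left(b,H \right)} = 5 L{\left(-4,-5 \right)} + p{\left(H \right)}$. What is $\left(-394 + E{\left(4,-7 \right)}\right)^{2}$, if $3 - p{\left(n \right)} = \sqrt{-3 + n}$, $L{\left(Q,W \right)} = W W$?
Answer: $\left(266 + i \sqrt{10}\right)^{2} \approx 70746.0 + 1682.0 i$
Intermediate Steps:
$L{\left(Q,W \right)} = W^{2}$
$p{\left(n \right)} = 3 - \sqrt{-3 + n}$
$E{\left(b,H \right)} = 128 - \sqrt{-3 + H}$ ($E{\left(b,H \right)} = 5 \left(-5\right)^{2} - \left(-3 + \sqrt{-3 + H}\right) = 5 \cdot 25 - \left(-3 + \sqrt{-3 + H}\right) = 125 - \left(-3 + \sqrt{-3 + H}\right) = 128 - \sqrt{-3 + H}$)
$\left(-394 + E{\left(4,-7 \right)}\right)^{2} = \left(-394 + \left(128 - \sqrt{-3 - 7}\right)\right)^{2} = \left(-394 + \left(128 - \sqrt{-10}\right)\right)^{2} = \left(-394 + \left(128 - i \sqrt{10}\right)\right)^{2} = \left(-266 - i \sqrt{10}\right)^{2}$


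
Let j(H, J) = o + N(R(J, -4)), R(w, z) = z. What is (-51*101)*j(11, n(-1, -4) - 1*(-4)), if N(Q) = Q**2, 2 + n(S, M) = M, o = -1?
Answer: -77265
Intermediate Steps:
n(S, M) = -2 + M
j(H, J) = 15 (j(H, J) = -1 + (-4)**2 = -1 + 16 = 15)
(-51*101)*j(11, n(-1, -4) - 1*(-4)) = -51*101*15 = -5151*15 = -77265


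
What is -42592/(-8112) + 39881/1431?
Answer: 8009663/241839 ≈ 33.120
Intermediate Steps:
-42592/(-8112) + 39881/1431 = -42592*(-1/8112) + 39881*(1/1431) = 2662/507 + 39881/1431 = 8009663/241839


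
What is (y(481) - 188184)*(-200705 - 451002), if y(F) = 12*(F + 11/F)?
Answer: 57180798248280/481 ≈ 1.1888e+11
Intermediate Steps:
y(F) = 12*F + 132/F
(y(481) - 188184)*(-200705 - 451002) = ((12*481 + 132/481) - 188184)*(-200705 - 451002) = ((5772 + 132*(1/481)) - 188184)*(-651707) = ((5772 + 132/481) - 188184)*(-651707) = (2776464/481 - 188184)*(-651707) = -87740040/481*(-651707) = 57180798248280/481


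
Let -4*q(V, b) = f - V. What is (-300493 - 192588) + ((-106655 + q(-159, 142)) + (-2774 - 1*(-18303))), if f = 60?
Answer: -2337047/4 ≈ -5.8426e+5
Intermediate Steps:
q(V, b) = -15 + V/4 (q(V, b) = -(60 - V)/4 = -15 + V/4)
(-300493 - 192588) + ((-106655 + q(-159, 142)) + (-2774 - 1*(-18303))) = (-300493 - 192588) + ((-106655 + (-15 + (¼)*(-159))) + (-2774 - 1*(-18303))) = -493081 + ((-106655 + (-15 - 159/4)) + (-2774 + 18303)) = -493081 + ((-106655 - 219/4) + 15529) = -493081 + (-426839/4 + 15529) = -493081 - 364723/4 = -2337047/4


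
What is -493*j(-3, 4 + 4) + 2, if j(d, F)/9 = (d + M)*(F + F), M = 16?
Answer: -922894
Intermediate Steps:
j(d, F) = 18*F*(16 + d) (j(d, F) = 9*((d + 16)*(F + F)) = 9*((16 + d)*(2*F)) = 9*(2*F*(16 + d)) = 18*F*(16 + d))
-493*j(-3, 4 + 4) + 2 = -8874*(4 + 4)*(16 - 3) + 2 = -8874*8*13 + 2 = -493*1872 + 2 = -922896 + 2 = -922894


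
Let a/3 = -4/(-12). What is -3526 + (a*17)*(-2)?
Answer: -3560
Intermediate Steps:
a = 1 (a = 3*(-4/(-12)) = 3*(-4*(-1/12)) = 3*(1/3) = 1)
-3526 + (a*17)*(-2) = -3526 + (1*17)*(-2) = -3526 + 17*(-2) = -3526 - 34 = -3560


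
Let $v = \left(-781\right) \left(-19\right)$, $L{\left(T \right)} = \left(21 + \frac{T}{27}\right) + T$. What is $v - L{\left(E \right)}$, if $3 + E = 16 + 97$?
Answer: $\frac{397006}{27} \approx 14704.0$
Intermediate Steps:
$E = 110$ ($E = -3 + \left(16 + 97\right) = -3 + 113 = 110$)
$L{\left(T \right)} = 21 + \frac{28 T}{27}$ ($L{\left(T \right)} = \left(21 + T \frac{1}{27}\right) + T = \left(21 + \frac{T}{27}\right) + T = 21 + \frac{28 T}{27}$)
$v = 14839$
$v - L{\left(E \right)} = 14839 - \left(21 + \frac{28}{27} \cdot 110\right) = 14839 - \left(21 + \frac{3080}{27}\right) = 14839 - \frac{3647}{27} = \frac{397006}{27}$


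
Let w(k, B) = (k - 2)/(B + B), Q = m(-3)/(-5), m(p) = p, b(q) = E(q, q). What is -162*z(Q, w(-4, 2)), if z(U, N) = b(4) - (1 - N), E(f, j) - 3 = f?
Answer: -729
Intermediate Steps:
E(f, j) = 3 + f
b(q) = 3 + q
Q = 3/5 (Q = -3/(-5) = -3*(-1/5) = 3/5 ≈ 0.60000)
w(k, B) = (-2 + k)/(2*B) (w(k, B) = (-2 + k)/((2*B)) = (-2 + k)*(1/(2*B)) = (-2 + k)/(2*B))
z(U, N) = 6 + N (z(U, N) = (3 + 4) - (1 - N) = 7 + (-1 + N) = 6 + N)
-162*z(Q, w(-4, 2)) = -162*(6 + (1/2)*(-2 - 4)/2) = -162*(6 + (1/2)*(1/2)*(-6)) = -162*(6 - 3/2) = -162*9/2 = -729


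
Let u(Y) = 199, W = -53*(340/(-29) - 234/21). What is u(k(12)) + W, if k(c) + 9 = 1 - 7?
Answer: 286423/203 ≈ 1411.0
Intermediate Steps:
k(c) = -15 (k(c) = -9 + (1 - 7) = -9 - 6 = -15)
W = 246026/203 (W = -53*(340*(-1/29) - 234*1/21) = -53*(-340/29 - 78/7) = -53*(-4642/203) = 246026/203 ≈ 1212.0)
u(k(12)) + W = 199 + 246026/203 = 286423/203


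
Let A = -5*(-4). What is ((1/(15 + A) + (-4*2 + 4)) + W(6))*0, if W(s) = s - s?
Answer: 0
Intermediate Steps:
A = 20
W(s) = 0
((1/(15 + A) + (-4*2 + 4)) + W(6))*0 = ((1/(15 + 20) + (-4*2 + 4)) + 0)*0 = ((1/35 + (-8 + 4)) + 0)*0 = ((1/35 - 4) + 0)*0 = (-139/35 + 0)*0 = -139/35*0 = 0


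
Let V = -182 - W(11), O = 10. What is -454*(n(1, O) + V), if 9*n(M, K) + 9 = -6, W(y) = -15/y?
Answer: 2731264/33 ≈ 82766.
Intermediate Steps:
n(M, K) = -5/3 (n(M, K) = -1 + (⅑)*(-6) = -1 - ⅔ = -5/3)
V = -1987/11 (V = -182 - (-15)/11 = -182 - 1*(-15/11) = -182 + 15/11 = -1987/11 ≈ -180.64)
-454*(n(1, O) + V) = -454*(-5/3 - 1987/11) = -454*(-6016/33) = 2731264/33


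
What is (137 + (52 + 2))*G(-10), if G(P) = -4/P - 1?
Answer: -573/5 ≈ -114.60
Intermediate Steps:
G(P) = -1 - 4/P
(137 + (52 + 2))*G(-10) = (137 + (52 + 2))*((-4 - 1*(-10))/(-10)) = (137 + 54)*(-(-4 + 10)/10) = 191*(-⅒*6) = 191*(-⅗) = -573/5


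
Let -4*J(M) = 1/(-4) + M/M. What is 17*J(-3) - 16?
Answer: -307/16 ≈ -19.188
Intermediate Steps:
J(M) = -3/16 (J(M) = -(1/(-4) + M/M)/4 = -(1*(-1/4) + 1)/4 = -(-1/4 + 1)/4 = -1/4*3/4 = -3/16)
17*J(-3) - 16 = 17*(-3/16) - 16 = -51/16 - 16 = -307/16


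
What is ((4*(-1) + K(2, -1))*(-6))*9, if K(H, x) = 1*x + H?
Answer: 162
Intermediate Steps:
K(H, x) = H + x (K(H, x) = x + H = H + x)
((4*(-1) + K(2, -1))*(-6))*9 = ((4*(-1) + (2 - 1))*(-6))*9 = ((-4 + 1)*(-6))*9 = -3*(-6)*9 = 18*9 = 162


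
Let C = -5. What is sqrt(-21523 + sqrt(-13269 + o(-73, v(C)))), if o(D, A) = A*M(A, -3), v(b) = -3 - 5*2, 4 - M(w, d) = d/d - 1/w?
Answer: sqrt(-21523 + I*sqrt(13307)) ≈ 0.3931 + 146.71*I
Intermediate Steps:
M(w, d) = 3 + 1/w (M(w, d) = 4 - (d/d - 1/w) = 4 - (1 - 1/w) = 4 + (-1 + 1/w) = 3 + 1/w)
v(b) = -13 (v(b) = -3 - 10 = -13)
o(D, A) = A*(3 + 1/A)
sqrt(-21523 + sqrt(-13269 + o(-73, v(C)))) = sqrt(-21523 + sqrt(-13269 + (1 + 3*(-13)))) = sqrt(-21523 + sqrt(-13269 + (1 - 39))) = sqrt(-21523 + sqrt(-13269 - 38)) = sqrt(-21523 + sqrt(-13307)) = sqrt(-21523 + I*sqrt(13307))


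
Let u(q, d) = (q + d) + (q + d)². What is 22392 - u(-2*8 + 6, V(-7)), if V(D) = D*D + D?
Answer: 21336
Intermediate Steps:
V(D) = D + D² (V(D) = D² + D = D + D²)
u(q, d) = d + q + (d + q)² (u(q, d) = (d + q) + (d + q)² = d + q + (d + q)²)
22392 - u(-2*8 + 6, V(-7)) = 22392 - (-7*(1 - 7) + (-2*8 + 6) + (-7*(1 - 7) + (-2*8 + 6))²) = 22392 - (-7*(-6) + (-16 + 6) + (-7*(-6) + (-16 + 6))²) = 22392 - (42 - 10 + (42 - 10)²) = 22392 - (42 - 10 + 32²) = 22392 - (42 - 10 + 1024) = 22392 - 1*1056 = 22392 - 1056 = 21336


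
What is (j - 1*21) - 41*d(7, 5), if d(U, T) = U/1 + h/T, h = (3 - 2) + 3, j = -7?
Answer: -1739/5 ≈ -347.80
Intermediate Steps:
h = 4 (h = 1 + 3 = 4)
d(U, T) = U + 4/T (d(U, T) = U/1 + 4/T = U*1 + 4/T = U + 4/T)
(j - 1*21) - 41*d(7, 5) = (-7 - 1*21) - 41*(7 + 4/5) = (-7 - 21) - 41*(7 + 4*(⅕)) = -28 - 41*(7 + ⅘) = -28 - 41*39/5 = -28 - 1599/5 = -1739/5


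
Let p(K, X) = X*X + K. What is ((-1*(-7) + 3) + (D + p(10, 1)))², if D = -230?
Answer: 43681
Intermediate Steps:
p(K, X) = K + X² (p(K, X) = X² + K = K + X²)
((-1*(-7) + 3) + (D + p(10, 1)))² = ((-1*(-7) + 3) + (-230 + (10 + 1²)))² = ((7 + 3) + (-230 + (10 + 1)))² = (10 + (-230 + 11))² = (10 - 219)² = (-209)² = 43681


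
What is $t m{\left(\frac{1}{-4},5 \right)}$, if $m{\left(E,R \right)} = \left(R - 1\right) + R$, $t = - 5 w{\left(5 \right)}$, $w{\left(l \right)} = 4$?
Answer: $-180$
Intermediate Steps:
$t = -20$ ($t = \left(-5\right) 4 = -20$)
$m{\left(E,R \right)} = -1 + 2 R$ ($m{\left(E,R \right)} = \left(-1 + R\right) + R = -1 + 2 R$)
$t m{\left(\frac{1}{-4},5 \right)} = - 20 \left(-1 + 2 \cdot 5\right) = - 20 \left(-1 + 10\right) = \left(-20\right) 9 = -180$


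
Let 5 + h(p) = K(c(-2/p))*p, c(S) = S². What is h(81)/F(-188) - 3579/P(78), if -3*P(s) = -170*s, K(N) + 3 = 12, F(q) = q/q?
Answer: 3196501/4420 ≈ 723.19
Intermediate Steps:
F(q) = 1
K(N) = 9 (K(N) = -3 + 12 = 9)
P(s) = 170*s/3 (P(s) = -(-170)*s/3 = 170*s/3)
h(p) = -5 + 9*p
h(81)/F(-188) - 3579/P(78) = (-5 + 9*81)/1 - 3579/((170/3)*78) = (-5 + 729)*1 - 3579/4420 = 724*1 - 3579*1/4420 = 724 - 3579/4420 = 3196501/4420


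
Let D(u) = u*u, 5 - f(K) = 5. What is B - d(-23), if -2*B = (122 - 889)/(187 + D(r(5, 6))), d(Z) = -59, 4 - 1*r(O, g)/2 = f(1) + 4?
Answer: 22833/374 ≈ 61.051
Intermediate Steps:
f(K) = 0 (f(K) = 5 - 1*5 = 5 - 5 = 0)
r(O, g) = 0 (r(O, g) = 8 - 2*(0 + 4) = 8 - 2*4 = 8 - 8 = 0)
D(u) = u²
B = 767/374 (B = -(122 - 889)/(2*(187 + 0²)) = -(-767)/(2*(187 + 0)) = -(-767)/(2*187) = -½*(-767/187) = 767/374 ≈ 2.0508)
B - d(-23) = 767/374 - 1*(-59) = 767/374 + 59 = 22833/374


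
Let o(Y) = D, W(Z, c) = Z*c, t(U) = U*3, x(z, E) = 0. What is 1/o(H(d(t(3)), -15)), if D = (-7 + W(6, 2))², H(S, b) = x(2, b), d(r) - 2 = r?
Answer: 1/25 ≈ 0.040000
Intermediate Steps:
t(U) = 3*U
d(r) = 2 + r
H(S, b) = 0
D = 25 (D = (-7 + 6*2)² = (-7 + 12)² = 5² = 25)
o(Y) = 25
1/o(H(d(t(3)), -15)) = 1/25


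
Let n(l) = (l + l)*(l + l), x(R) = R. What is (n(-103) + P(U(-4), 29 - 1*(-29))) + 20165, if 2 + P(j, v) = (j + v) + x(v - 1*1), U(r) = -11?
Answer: 62703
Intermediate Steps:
n(l) = 4*l**2 (n(l) = (2*l)*(2*l) = 4*l**2)
P(j, v) = -3 + j + 2*v (P(j, v) = -2 + ((j + v) + (v - 1*1)) = -2 + ((j + v) + (v - 1)) = -2 + ((j + v) + (-1 + v)) = -2 + (-1 + j + 2*v) = -3 + j + 2*v)
(n(-103) + P(U(-4), 29 - 1*(-29))) + 20165 = (4*(-103)**2 + (-3 - 11 + 2*(29 - 1*(-29)))) + 20165 = (4*10609 + (-3 - 11 + 2*(29 + 29))) + 20165 = (42436 + (-3 - 11 + 2*58)) + 20165 = (42436 + (-3 - 11 + 116)) + 20165 = (42436 + 102) + 20165 = 42538 + 20165 = 62703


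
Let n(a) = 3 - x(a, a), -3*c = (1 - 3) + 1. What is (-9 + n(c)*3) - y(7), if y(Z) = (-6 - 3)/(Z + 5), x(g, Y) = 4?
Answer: -45/4 ≈ -11.250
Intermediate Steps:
c = 1/3 (c = -((1 - 3) + 1)/3 = -(-2 + 1)/3 = -1/3*(-1) = 1/3 ≈ 0.33333)
n(a) = -1 (n(a) = 3 - 1*4 = 3 - 4 = -1)
y(Z) = -9/(5 + Z)
(-9 + n(c)*3) - y(7) = (-9 - 1*3) - (-9)/(5 + 7) = (-9 - 3) - (-9)/12 = -12 - (-9)/12 = -12 - 1*(-3/4) = -12 + 3/4 = -45/4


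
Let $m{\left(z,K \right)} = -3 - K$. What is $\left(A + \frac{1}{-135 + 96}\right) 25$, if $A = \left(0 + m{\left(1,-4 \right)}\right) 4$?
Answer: $\frac{3875}{39} \approx 99.359$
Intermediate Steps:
$A = 4$ ($A = \left(0 - -1\right) 4 = \left(0 + \left(-3 + 4\right)\right) 4 = \left(0 + 1\right) 4 = 1 \cdot 4 = 4$)
$\left(A + \frac{1}{-135 + 96}\right) 25 = \left(4 + \frac{1}{-135 + 96}\right) 25 = \left(4 + \frac{1}{-39}\right) 25 = \left(4 - \frac{1}{39}\right) 25 = \frac{155}{39} \cdot 25 = \frac{3875}{39}$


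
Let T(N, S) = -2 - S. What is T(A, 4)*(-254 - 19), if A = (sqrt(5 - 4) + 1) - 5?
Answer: 1638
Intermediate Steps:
A = -3 (A = (sqrt(1) + 1) - 5 = (1 + 1) - 5 = 2 - 5 = -3)
T(A, 4)*(-254 - 19) = (-2 - 1*4)*(-254 - 19) = (-2 - 4)*(-273) = -6*(-273) = 1638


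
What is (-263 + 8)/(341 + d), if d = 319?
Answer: -17/44 ≈ -0.38636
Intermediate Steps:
(-263 + 8)/(341 + d) = (-263 + 8)/(341 + 319) = -255/660 = -255*1/660 = -17/44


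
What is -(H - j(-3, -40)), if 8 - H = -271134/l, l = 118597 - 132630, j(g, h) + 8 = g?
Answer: 4507/14033 ≈ 0.32117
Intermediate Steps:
j(g, h) = -8 + g
l = -14033
H = -158870/14033 (H = 8 - (-271134)/(-14033) = 8 - (-271134)*(-1)/14033 = 8 - 1*271134/14033 = 8 - 271134/14033 = -158870/14033 ≈ -11.321)
-(H - j(-3, -40)) = -(-158870/14033 - (-8 - 3)) = -(-158870/14033 - 1*(-11)) = -(-158870/14033 + 11) = -1*(-4507/14033) = 4507/14033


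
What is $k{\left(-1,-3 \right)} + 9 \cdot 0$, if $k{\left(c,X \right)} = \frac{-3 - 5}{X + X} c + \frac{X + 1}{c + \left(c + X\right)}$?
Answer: $- \frac{14}{15} \approx -0.93333$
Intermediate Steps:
$k{\left(c,X \right)} = \frac{1 + X}{X + 2 c} - \frac{4 c}{X}$ ($k{\left(c,X \right)} = - \frac{8}{2 X} c + \frac{1 + X}{c + \left(X + c\right)} = - 8 \frac{1}{2 X} c + \frac{1 + X}{X + 2 c} = - \frac{4}{X} c + \frac{1 + X}{X + 2 c} = - \frac{4 c}{X} + \frac{1 + X}{X + 2 c} = \frac{1 + X}{X + 2 c} - \frac{4 c}{X}$)
$k{\left(-1,-3 \right)} + 9 \cdot 0 = \frac{-3 + \left(-3\right)^{2} - 8 \left(-1\right)^{2} - \left(-12\right) \left(-1\right)}{\left(-3\right) \left(-3 + 2 \left(-1\right)\right)} + 9 \cdot 0 = - \frac{-3 + 9 - 8 - 12}{3 \left(-3 - 2\right)} + 0 = - \frac{-3 + 9 - 8 - 12}{3 \left(-5\right)} + 0 = \left(- \frac{1}{3}\right) \left(- \frac{1}{5}\right) \left(-14\right) + 0 = - \frac{14}{15} + 0 = - \frac{14}{15}$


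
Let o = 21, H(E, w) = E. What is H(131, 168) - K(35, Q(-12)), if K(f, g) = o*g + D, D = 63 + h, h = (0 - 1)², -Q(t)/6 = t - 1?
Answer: -1571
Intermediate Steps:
Q(t) = 6 - 6*t (Q(t) = -6*(t - 1) = -6*(-1 + t) = 6 - 6*t)
h = 1 (h = (-1)² = 1)
D = 64 (D = 63 + 1 = 64)
K(f, g) = 64 + 21*g (K(f, g) = 21*g + 64 = 64 + 21*g)
H(131, 168) - K(35, Q(-12)) = 131 - (64 + 21*(6 - 6*(-12))) = 131 - (64 + 21*(6 + 72)) = 131 - (64 + 21*78) = 131 - (64 + 1638) = 131 - 1*1702 = 131 - 1702 = -1571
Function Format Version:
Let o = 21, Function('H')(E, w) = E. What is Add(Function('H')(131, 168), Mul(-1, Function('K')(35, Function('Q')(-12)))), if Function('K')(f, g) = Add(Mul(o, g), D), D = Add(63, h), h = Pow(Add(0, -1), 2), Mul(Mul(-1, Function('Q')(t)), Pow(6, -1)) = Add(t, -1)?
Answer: -1571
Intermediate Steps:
Function('Q')(t) = Add(6, Mul(-6, t)) (Function('Q')(t) = Mul(-6, Add(t, -1)) = Mul(-6, Add(-1, t)) = Add(6, Mul(-6, t)))
h = 1 (h = Pow(-1, 2) = 1)
D = 64 (D = Add(63, 1) = 64)
Function('K')(f, g) = Add(64, Mul(21, g)) (Function('K')(f, g) = Add(Mul(21, g), 64) = Add(64, Mul(21, g)))
Add(Function('H')(131, 168), Mul(-1, Function('K')(35, Function('Q')(-12)))) = Add(131, Mul(-1, Add(64, Mul(21, Add(6, Mul(-6, -12)))))) = Add(131, Mul(-1, Add(64, Mul(21, Add(6, 72))))) = Add(131, Mul(-1, Add(64, Mul(21, 78)))) = Add(131, Mul(-1, Add(64, 1638))) = Add(131, Mul(-1, 1702)) = Add(131, -1702) = -1571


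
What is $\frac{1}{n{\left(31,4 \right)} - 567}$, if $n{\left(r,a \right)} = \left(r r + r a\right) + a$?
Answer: $\frac{1}{522} \approx 0.0019157$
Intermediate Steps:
$n{\left(r,a \right)} = a + r^{2} + a r$ ($n{\left(r,a \right)} = \left(r^{2} + a r\right) + a = a + r^{2} + a r$)
$\frac{1}{n{\left(31,4 \right)} - 567} = \frac{1}{\left(4 + 31^{2} + 4 \cdot 31\right) - 567} = \frac{1}{\left(4 + 961 + 124\right) - 567} = \frac{1}{1089 - 567} = \frac{1}{522}$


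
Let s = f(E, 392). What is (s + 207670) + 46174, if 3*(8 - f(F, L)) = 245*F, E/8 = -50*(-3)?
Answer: 155852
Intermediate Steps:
E = 1200 (E = 8*(-50*(-3)) = 8*150 = 1200)
f(F, L) = 8 - 245*F/3
s = -97992 (s = 8 - 245/3*1200 = 8 - 98000 = -97992)
(s + 207670) + 46174 = (-97992 + 207670) + 46174 = 109678 + 46174 = 155852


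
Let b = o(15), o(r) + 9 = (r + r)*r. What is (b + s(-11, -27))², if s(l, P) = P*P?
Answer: 1368900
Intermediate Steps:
o(r) = -9 + 2*r² (o(r) = -9 + (r + r)*r = -9 + (2*r)*r = -9 + 2*r²)
b = 441 (b = -9 + 2*15² = -9 + 2*225 = -9 + 450 = 441)
s(l, P) = P²
(b + s(-11, -27))² = (441 + (-27)²)² = (441 + 729)² = 1170² = 1368900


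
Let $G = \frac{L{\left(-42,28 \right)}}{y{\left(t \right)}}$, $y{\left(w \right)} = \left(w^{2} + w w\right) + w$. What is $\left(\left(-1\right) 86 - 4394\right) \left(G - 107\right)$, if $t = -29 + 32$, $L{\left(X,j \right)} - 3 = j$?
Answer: $\frac{1418240}{3} \approx 4.7275 \cdot 10^{5}$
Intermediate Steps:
$L{\left(X,j \right)} = 3 + j$
$t = 3$
$y{\left(w \right)} = w + 2 w^{2}$ ($y{\left(w \right)} = \left(w^{2} + w^{2}\right) + w = 2 w^{2} + w = w + 2 w^{2}$)
$G = \frac{31}{21}$ ($G = \frac{3 + 28}{3 \left(1 + 2 \cdot 3\right)} = \frac{31}{3 \left(1 + 6\right)} = \frac{31}{3 \cdot 7} = \frac{31}{21} \approx 1.4762$)
$\left(\left(-1\right) 86 - 4394\right) \left(G - 107\right) = \left(\left(-1\right) 86 - 4394\right) \left(\frac{31}{21} - 107\right) = \left(-86 - 4394\right) \left(- \frac{2216}{21}\right) = \left(-4480\right) \left(- \frac{2216}{21}\right) = \frac{1418240}{3}$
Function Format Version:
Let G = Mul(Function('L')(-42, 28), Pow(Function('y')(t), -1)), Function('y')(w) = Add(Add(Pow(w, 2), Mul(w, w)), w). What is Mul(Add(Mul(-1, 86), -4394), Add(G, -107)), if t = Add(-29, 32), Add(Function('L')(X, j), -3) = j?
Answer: Rational(1418240, 3) ≈ 4.7275e+5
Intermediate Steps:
Function('L')(X, j) = Add(3, j)
t = 3
Function('y')(w) = Add(w, Mul(2, Pow(w, 2))) (Function('y')(w) = Add(Add(Pow(w, 2), Pow(w, 2)), w) = Add(Mul(2, Pow(w, 2)), w) = Add(w, Mul(2, Pow(w, 2))))
G = Rational(31, 21) (G = Mul(Add(3, 28), Pow(Mul(3, Add(1, Mul(2, 3))), -1)) = Mul(31, Pow(Mul(3, Add(1, 6)), -1)) = Mul(31, Pow(Mul(3, 7), -1)) = Mul(31, Pow(21, -1)) = Mul(31, Rational(1, 21)) = Rational(31, 21) ≈ 1.4762)
Mul(Add(Mul(-1, 86), -4394), Add(G, -107)) = Mul(Add(Mul(-1, 86), -4394), Add(Rational(31, 21), -107)) = Mul(Add(-86, -4394), Rational(-2216, 21)) = Mul(-4480, Rational(-2216, 21)) = Rational(1418240, 3)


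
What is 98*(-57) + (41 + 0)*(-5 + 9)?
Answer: -5422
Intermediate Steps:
98*(-57) + (41 + 0)*(-5 + 9) = -5586 + 41*4 = -5586 + 164 = -5422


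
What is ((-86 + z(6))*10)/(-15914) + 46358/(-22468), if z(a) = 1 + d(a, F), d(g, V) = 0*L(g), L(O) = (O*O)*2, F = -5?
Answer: -179660853/89388938 ≈ -2.0099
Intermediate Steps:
L(O) = 2*O² (L(O) = O²*2 = 2*O²)
d(g, V) = 0 (d(g, V) = 0*(2*g²) = 0)
z(a) = 1 (z(a) = 1 + 0 = 1)
((-86 + z(6))*10)/(-15914) + 46358/(-22468) = ((-86 + 1)*10)/(-15914) + 46358/(-22468) = -85*10*(-1/15914) + 46358*(-1/22468) = -850*(-1/15914) - 23179/11234 = 425/7957 - 23179/11234 = -179660853/89388938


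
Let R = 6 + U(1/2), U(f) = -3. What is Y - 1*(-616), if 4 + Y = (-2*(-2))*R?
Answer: 624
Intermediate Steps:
R = 3 (R = 6 - 3 = 3)
Y = 8 (Y = -4 - 2*(-2)*3 = -4 + 4*3 = -4 + 12 = 8)
Y - 1*(-616) = 8 - 1*(-616) = 8 + 616 = 624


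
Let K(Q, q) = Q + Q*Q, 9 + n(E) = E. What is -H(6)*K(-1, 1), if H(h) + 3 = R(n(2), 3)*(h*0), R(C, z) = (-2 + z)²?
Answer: 0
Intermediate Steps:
n(E) = -9 + E
K(Q, q) = Q + Q²
H(h) = -3 (H(h) = -3 + (-2 + 3)²*(h*0) = -3 + 1²*0 = -3 + 1*0 = -3 + 0 = -3)
-H(6)*K(-1, 1) = -(-3)*(-(1 - 1)) = -(-3)*(-1*0) = -(-3)*0 = -1*0 = 0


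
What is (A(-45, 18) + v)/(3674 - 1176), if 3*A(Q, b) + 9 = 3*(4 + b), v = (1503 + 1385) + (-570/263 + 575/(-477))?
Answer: 182131471/156688299 ≈ 1.1624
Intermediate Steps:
v = 361879373/125451 (v = 2888 + (-570*1/263 + 575*(-1/477)) = 2888 + (-570/263 - 575/477) = 2888 - 423115/125451 = 361879373/125451 ≈ 2884.6)
A(Q, b) = 1 + b (A(Q, b) = -3 + (3*(4 + b))/3 = -3 + (12 + 3*b)/3 = -3 + (4 + b) = 1 + b)
(A(-45, 18) + v)/(3674 - 1176) = ((1 + 18) + 361879373/125451)/(3674 - 1176) = (19 + 361879373/125451)/2498 = (364262942/125451)*(1/2498) = 182131471/156688299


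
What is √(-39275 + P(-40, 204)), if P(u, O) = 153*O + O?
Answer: I*√7859 ≈ 88.651*I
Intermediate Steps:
P(u, O) = 154*O
√(-39275 + P(-40, 204)) = √(-39275 + 154*204) = √(-39275 + 31416) = √(-7859) = I*√7859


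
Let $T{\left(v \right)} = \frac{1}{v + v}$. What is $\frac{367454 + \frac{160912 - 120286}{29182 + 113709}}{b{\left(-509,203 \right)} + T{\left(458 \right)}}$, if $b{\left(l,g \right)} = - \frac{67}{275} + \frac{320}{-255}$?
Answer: $- \frac{674538176977566000}{2748872328377} \approx -2.4539 \cdot 10^{5}$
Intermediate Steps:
$b{\left(l,g \right)} = - \frac{21017}{14025}$ ($b{\left(l,g \right)} = \left(-67\right) \frac{1}{275} + 320 \left(- \frac{1}{255}\right) = - \frac{67}{275} - \frac{64}{51} = - \frac{21017}{14025}$)
$T{\left(v \right)} = \frac{1}{2 v}$
$\frac{367454 + \frac{160912 - 120286}{29182 + 113709}}{b{\left(-509,203 \right)} + T{\left(458 \right)}} = \frac{367454 + \frac{160912 - 120286}{29182 + 113709}}{- \frac{21017}{14025} + \frac{1}{2 \cdot 458}} = \frac{367454 + \frac{40626}{142891}}{- \frac{21017}{14025} + \frac{1}{2} \cdot \frac{1}{458}} = \frac{367454 + 40626 \cdot \frac{1}{142891}}{- \frac{21017}{14025} + \frac{1}{916}} = \frac{367454 + \frac{40626}{142891}}{- \frac{19237547}{12846900}} = \frac{52505910140}{142891} \left(- \frac{12846900}{19237547}\right) = - \frac{674538176977566000}{2748872328377}$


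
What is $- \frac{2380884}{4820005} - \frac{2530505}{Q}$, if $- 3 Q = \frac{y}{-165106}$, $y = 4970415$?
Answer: $- \frac{402761909156581654}{1597161676805} \approx -2.5217 \cdot 10^{5}$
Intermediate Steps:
$Q = \frac{1656805}{165106}$ ($Q = - \frac{4970415 \frac{1}{-165106}}{3} = - \frac{4970415 \left(- \frac{1}{165106}\right)}{3} = \left(- \frac{1}{3}\right) \left(- \frac{4970415}{165106}\right) = \frac{1656805}{165106} \approx 10.035$)
$- \frac{2380884}{4820005} - \frac{2530505}{Q} = - \frac{2380884}{4820005} - \frac{2530505}{\frac{1656805}{165106}} = \left(-2380884\right) \frac{1}{4820005} - \frac{83560311706}{331361} = - \frac{2380884}{4820005} - \frac{83560311706}{331361} = - \frac{402761909156581654}{1597161676805}$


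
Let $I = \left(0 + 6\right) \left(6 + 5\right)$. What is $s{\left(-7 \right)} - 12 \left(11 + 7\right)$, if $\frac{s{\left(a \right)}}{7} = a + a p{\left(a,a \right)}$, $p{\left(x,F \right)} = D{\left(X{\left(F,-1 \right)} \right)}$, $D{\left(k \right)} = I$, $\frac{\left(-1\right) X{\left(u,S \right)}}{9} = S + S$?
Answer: $-3499$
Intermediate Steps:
$X{\left(u,S \right)} = - 18 S$ ($X{\left(u,S \right)} = - 9 \left(S + S\right) = - 9 \cdot 2 S = - 18 S$)
$I = 66$ ($I = 6 \cdot 11 = 66$)
$D{\left(k \right)} = 66$
$p{\left(x,F \right)} = 66$
$s{\left(a \right)} = 469 a$ ($s{\left(a \right)} = 7 \left(a + a 66\right) = 7 \left(a + 66 a\right) = 7 \cdot 67 a = 469 a$)
$s{\left(-7 \right)} - 12 \left(11 + 7\right) = 469 \left(-7\right) - 12 \left(11 + 7\right) = -3283 - 12 \cdot 18 = -3283 - 216 = -3499$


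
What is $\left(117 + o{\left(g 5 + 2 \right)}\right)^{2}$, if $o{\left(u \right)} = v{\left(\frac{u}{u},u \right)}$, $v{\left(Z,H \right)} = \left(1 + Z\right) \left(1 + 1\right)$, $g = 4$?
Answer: $14641$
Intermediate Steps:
$v{\left(Z,H \right)} = 2 + 2 Z$ ($v{\left(Z,H \right)} = \left(1 + Z\right) 2 = 2 + 2 Z$)
$o{\left(u \right)} = 4$ ($o{\left(u \right)} = 2 + 2 \frac{u}{u} = 2 + 2 \cdot 1 = 2 + 2 = 4$)
$\left(117 + o{\left(g 5 + 2 \right)}\right)^{2} = \left(117 + 4\right)^{2} = 121^{2} = 14641$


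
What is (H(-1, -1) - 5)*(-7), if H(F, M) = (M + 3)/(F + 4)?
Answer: 91/3 ≈ 30.333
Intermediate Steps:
H(F, M) = (3 + M)/(4 + F)
(H(-1, -1) - 5)*(-7) = ((3 - 1)/(4 - 1) - 5)*(-7) = (2/3 - 5)*(-7) = ((⅓)*2 - 5)*(-7) = (⅔ - 5)*(-7) = -13/3*(-7) = 91/3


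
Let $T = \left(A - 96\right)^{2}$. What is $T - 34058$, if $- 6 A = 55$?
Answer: $- \frac{827927}{36} \approx -22998.0$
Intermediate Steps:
$A = - \frac{55}{6}$ ($A = \left(- \frac{1}{6}\right) 55 = - \frac{55}{6} \approx -9.1667$)
$T = \frac{398161}{36}$ ($T = \left(- \frac{55}{6} - 96\right)^{2} = \left(- \frac{631}{6}\right)^{2} = \frac{398161}{36} \approx 11060.0$)
$T - 34058 = \frac{398161}{36} - 34058 = - \frac{827927}{36}$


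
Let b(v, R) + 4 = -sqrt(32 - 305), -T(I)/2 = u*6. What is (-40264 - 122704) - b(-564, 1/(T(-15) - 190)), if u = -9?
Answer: -162964 + I*sqrt(273) ≈ -1.6296e+5 + 16.523*I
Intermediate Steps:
T(I) = 108 (T(I) = -(-18)*6 = -2*(-54) = 108)
b(v, R) = -4 - I*sqrt(273) (b(v, R) = -4 - sqrt(32 - 305) = -4 - sqrt(-273) = -4 - I*sqrt(273))
(-40264 - 122704) - b(-564, 1/(T(-15) - 190)) = (-40264 - 122704) - (-4 - I*sqrt(273)) = -162968 + (4 + I*sqrt(273)) = -162964 + I*sqrt(273)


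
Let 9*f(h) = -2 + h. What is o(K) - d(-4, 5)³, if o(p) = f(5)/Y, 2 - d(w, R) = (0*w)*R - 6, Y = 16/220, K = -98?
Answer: -6089/12 ≈ -507.42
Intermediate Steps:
f(h) = -2/9 + h/9 (f(h) = (-2 + h)/9 = -2/9 + h/9)
Y = 4/55 (Y = 16*(1/220) = 4/55 ≈ 0.072727)
d(w, R) = 8 (d(w, R) = 2 - ((0*w)*R - 6) = 2 - (0*R - 6) = 2 - (0 - 6) = 2 - 1*(-6) = 2 + 6 = 8)
o(p) = 55/12 (o(p) = (-2/9 + (⅑)*5)/(4/55) = (-2/9 + 5/9)*(55/4) = (⅓)*(55/4) = 55/12)
o(K) - d(-4, 5)³ = 55/12 - 1*8³ = 55/12 - 1*512 = 55/12 - 512 = -6089/12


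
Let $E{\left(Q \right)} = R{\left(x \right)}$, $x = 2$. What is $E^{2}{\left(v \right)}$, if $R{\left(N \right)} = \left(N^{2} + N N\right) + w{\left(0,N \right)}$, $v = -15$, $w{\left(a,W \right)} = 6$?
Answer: $196$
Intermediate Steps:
$R{\left(N \right)} = 6 + 2 N^{2}$ ($R{\left(N \right)} = \left(N^{2} + N N\right) + 6 = \left(N^{2} + N^{2}\right) + 6 = 2 N^{2} + 6 = 6 + 2 N^{2}$)
$E{\left(Q \right)} = 14$ ($E{\left(Q \right)} = 6 + 2 \cdot 2^{2} = 6 + 2 \cdot 4 = 6 + 8 = 14$)
$E^{2}{\left(v \right)} = 14^{2} = 196$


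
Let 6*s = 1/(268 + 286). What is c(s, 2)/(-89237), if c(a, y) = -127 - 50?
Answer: 177/89237 ≈ 0.0019835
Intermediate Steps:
s = 1/3324 (s = 1/(6*(268 + 286)) = (⅙)/554 = (⅙)*(1/554) = 1/3324 ≈ 0.00030084)
c(a, y) = -177
c(s, 2)/(-89237) = -177/(-89237) = -177*(-1/89237) = 177/89237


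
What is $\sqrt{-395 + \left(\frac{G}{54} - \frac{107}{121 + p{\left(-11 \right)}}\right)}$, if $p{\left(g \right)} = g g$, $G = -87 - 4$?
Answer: $\frac{i \sqrt{3892245}}{99} \approx 19.928 i$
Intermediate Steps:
$G = -91$ ($G = -87 - 4 = -91$)
$p{\left(g \right)} = g^{2}$
$\sqrt{-395 + \left(\frac{G}{54} - \frac{107}{121 + p{\left(-11 \right)}}\right)} = \sqrt{-395 - \left(\frac{91}{54} + \frac{107}{121 + \left(-11\right)^{2}}\right)} = \sqrt{-395 - \left(\frac{91}{54} + \frac{107}{121 + 121}\right)} = \sqrt{-395 - \left(\frac{91}{54} + \frac{107}{242}\right)} = \sqrt{-395 - \frac{6950}{3267}} = \sqrt{- \frac{1297415}{3267}} = \frac{i \sqrt{3892245}}{99}$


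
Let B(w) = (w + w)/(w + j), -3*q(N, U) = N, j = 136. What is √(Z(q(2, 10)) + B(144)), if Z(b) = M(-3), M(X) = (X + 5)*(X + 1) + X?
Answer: I*√7315/35 ≈ 2.4436*I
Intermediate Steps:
q(N, U) = -N/3
B(w) = 2*w/(136 + w) (B(w) = (w + w)/(w + 136) = (2*w)/(136 + w) = 2*w/(136 + w))
M(X) = X + (1 + X)*(5 + X) (M(X) = (5 + X)*(1 + X) + X = (1 + X)*(5 + X) + X = X + (1 + X)*(5 + X))
Z(b) = -7 (Z(b) = 5 + (-3)² + 7*(-3) = 5 + 9 - 21 = -7)
√(Z(q(2, 10)) + B(144)) = √(-7 + 2*144/(136 + 144)) = √(-7 + 2*144/280) = √(-7 + 2*144*(1/280)) = √(-7 + 36/35) = √(-209/35) = I*√7315/35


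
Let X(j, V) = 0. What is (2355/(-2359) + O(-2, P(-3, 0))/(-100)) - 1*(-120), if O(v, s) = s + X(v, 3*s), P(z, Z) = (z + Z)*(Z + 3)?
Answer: 28093731/235900 ≈ 119.09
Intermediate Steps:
P(z, Z) = (3 + Z)*(Z + z) (P(z, Z) = (Z + z)*(3 + Z) = (3 + Z)*(Z + z))
O(v, s) = s (O(v, s) = s + 0 = s)
(2355/(-2359) + O(-2, P(-3, 0))/(-100)) - 1*(-120) = (2355/(-2359) + (0**2 + 3*0 + 3*(-3) + 0*(-3))/(-100)) - 1*(-120) = (2355*(-1/2359) + (0 + 0 - 9 + 0)*(-1/100)) + 120 = (-2355/2359 - 9*(-1/100)) + 120 = (-2355/2359 + 9/100) + 120 = -214269/235900 + 120 = 28093731/235900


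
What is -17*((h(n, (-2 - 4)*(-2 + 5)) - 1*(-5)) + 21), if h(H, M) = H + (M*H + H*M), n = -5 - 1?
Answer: -4012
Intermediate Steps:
n = -6
h(H, M) = H + 2*H*M (h(H, M) = H + (H*M + H*M) = H + 2*H*M)
-17*((h(n, (-2 - 4)*(-2 + 5)) - 1*(-5)) + 21) = -17*((-6*(1 + 2*((-2 - 4)*(-2 + 5))) - 1*(-5)) + 21) = -17*((-6*(1 + 2*(-6*3)) + 5) + 21) = -17*((-6*(1 + 2*(-18)) + 5) + 21) = -17*((-6*(1 - 36) + 5) + 21) = -17*((-6*(-35) + 5) + 21) = -17*((210 + 5) + 21) = -17*(215 + 21) = -17*236 = -4012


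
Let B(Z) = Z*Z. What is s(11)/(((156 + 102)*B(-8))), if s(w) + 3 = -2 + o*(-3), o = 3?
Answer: -7/8256 ≈ -0.00084787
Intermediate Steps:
s(w) = -14 (s(w) = -3 + (-2 + 3*(-3)) = -3 + (-2 - 9) = -3 - 11 = -14)
B(Z) = Z**2
s(11)/(((156 + 102)*B(-8))) = -14*1/(64*(156 + 102)) = -14/(258*64) = -14/16512 = -14*1/16512 = -7/8256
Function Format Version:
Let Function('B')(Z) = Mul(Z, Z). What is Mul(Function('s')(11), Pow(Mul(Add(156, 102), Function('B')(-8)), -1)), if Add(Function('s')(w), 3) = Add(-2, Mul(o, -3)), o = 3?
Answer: Rational(-7, 8256) ≈ -0.00084787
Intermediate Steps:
Function('s')(w) = -14 (Function('s')(w) = Add(-3, Add(-2, Mul(3, -3))) = Add(-3, Add(-2, -9)) = Add(-3, -11) = -14)
Function('B')(Z) = Pow(Z, 2)
Mul(Function('s')(11), Pow(Mul(Add(156, 102), Function('B')(-8)), -1)) = Mul(-14, Pow(Mul(Add(156, 102), Pow(-8, 2)), -1)) = Mul(-14, Pow(Mul(258, 64), -1)) = Mul(-14, Pow(16512, -1)) = Mul(-14, Rational(1, 16512)) = Rational(-7, 8256)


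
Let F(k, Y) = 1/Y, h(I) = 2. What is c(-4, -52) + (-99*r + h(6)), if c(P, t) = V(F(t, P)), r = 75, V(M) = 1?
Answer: -7422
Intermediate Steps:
c(P, t) = 1
c(-4, -52) + (-99*r + h(6)) = 1 + (-99*75 + 2) = 1 + (-7425 + 2) = 1 - 7423 = -7422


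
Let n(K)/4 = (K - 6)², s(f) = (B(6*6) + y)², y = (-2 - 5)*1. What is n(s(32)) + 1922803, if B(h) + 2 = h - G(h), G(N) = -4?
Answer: 5570903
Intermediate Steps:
B(h) = 2 + h (B(h) = -2 + (h - 1*(-4)) = -2 + (h + 4) = -2 + (4 + h) = 2 + h)
y = -7 (y = -7*1 = -7)
s(f) = 961 (s(f) = ((2 + 6*6) - 7)² = ((2 + 36) - 7)² = (38 - 7)² = 31² = 961)
n(K) = 4*(-6 + K)² (n(K) = 4*(K - 6)² = 4*(-6 + K)²)
n(s(32)) + 1922803 = 4*(-6 + 961)² + 1922803 = 4*955² + 1922803 = 4*912025 + 1922803 = 3648100 + 1922803 = 5570903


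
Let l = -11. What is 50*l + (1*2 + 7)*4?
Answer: -514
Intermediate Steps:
50*l + (1*2 + 7)*4 = 50*(-11) + (1*2 + 7)*4 = -550 + (2 + 7)*4 = -550 + 9*4 = -550 + 36 = -514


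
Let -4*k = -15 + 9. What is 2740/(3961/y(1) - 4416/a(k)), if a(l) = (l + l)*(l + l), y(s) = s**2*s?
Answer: 8220/10411 ≈ 0.78955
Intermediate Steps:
y(s) = s**3
k = 3/2 (k = -(-15 + 9)/4 = -1/4*(-6) = 3/2 ≈ 1.5000)
a(l) = 4*l**2 (a(l) = (2*l)*(2*l) = 4*l**2)
2740/(3961/y(1) - 4416/a(k)) = 2740/(3961/(1**3) - 4416/(4*(3/2)**2)) = 2740/(3961/1 - 4416/(4*(9/4))) = 2740/(3961*1 - 4416/9) = 2740/(3961 - 4416*1/9) = 2740/(3961 - 1472/3) = 2740/(10411/3) = 2740*(3/10411) = 8220/10411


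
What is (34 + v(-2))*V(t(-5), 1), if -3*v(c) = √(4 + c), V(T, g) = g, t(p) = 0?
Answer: 34 - √2/3 ≈ 33.529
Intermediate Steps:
v(c) = -√(4 + c)/3
(34 + v(-2))*V(t(-5), 1) = (34 - √(4 - 2)/3)*1 = (34 - √2/3)*1 = 34 - √2/3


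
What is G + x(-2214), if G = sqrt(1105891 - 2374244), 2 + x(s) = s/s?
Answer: -1 + I*sqrt(1268353) ≈ -1.0 + 1126.2*I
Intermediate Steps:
x(s) = -1 (x(s) = -2 + s/s = -2 + 1 = -1)
G = I*sqrt(1268353) (G = sqrt(-1268353) = I*sqrt(1268353) ≈ 1126.2*I)
G + x(-2214) = I*sqrt(1268353) - 1 = -1 + I*sqrt(1268353)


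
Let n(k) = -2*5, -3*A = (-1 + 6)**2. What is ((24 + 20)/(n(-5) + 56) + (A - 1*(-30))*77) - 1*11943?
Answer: -708886/69 ≈ -10274.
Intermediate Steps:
A = -25/3 (A = -(-1 + 6)**2/3 = -1/3*5**2 = -1/3*25 = -25/3 ≈ -8.3333)
n(k) = -10
((24 + 20)/(n(-5) + 56) + (A - 1*(-30))*77) - 1*11943 = ((24 + 20)/(-10 + 56) + (-25/3 - 1*(-30))*77) - 1*11943 = (44/46 + (-25/3 + 30)*77) - 11943 = (44*(1/46) + (65/3)*77) - 11943 = (22/23 + 5005/3) - 11943 = 115181/69 - 11943 = -708886/69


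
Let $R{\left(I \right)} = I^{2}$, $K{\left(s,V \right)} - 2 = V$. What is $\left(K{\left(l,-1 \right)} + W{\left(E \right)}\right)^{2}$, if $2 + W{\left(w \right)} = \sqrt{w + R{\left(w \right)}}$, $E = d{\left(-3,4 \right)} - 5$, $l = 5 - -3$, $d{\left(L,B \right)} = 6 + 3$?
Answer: $21 - 4 \sqrt{5} \approx 12.056$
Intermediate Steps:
$d{\left(L,B \right)} = 9$
$l = 8$ ($l = 5 + 3 = 8$)
$K{\left(s,V \right)} = 2 + V$
$E = 4$ ($E = 9 - 5 = 4$)
$W{\left(w \right)} = -2 + \sqrt{w + w^{2}}$
$\left(K{\left(l,-1 \right)} + W{\left(E \right)}\right)^{2} = \left(\left(2 - 1\right) - \left(2 - \sqrt{4 \left(1 + 4\right)}\right)\right)^{2} = \left(1 - \left(2 - \sqrt{4 \cdot 5}\right)\right)^{2} = \left(1 - \left(2 - \sqrt{20}\right)\right)^{2} = \left(1 - \left(2 - 2 \sqrt{5}\right)\right)^{2} = \left(-1 + 2 \sqrt{5}\right)^{2}$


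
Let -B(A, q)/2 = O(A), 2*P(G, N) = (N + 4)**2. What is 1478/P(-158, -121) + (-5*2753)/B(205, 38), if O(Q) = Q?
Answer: 37928209/1122498 ≈ 33.789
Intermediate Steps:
P(G, N) = (4 + N)**2/2 (P(G, N) = (N + 4)**2/2 = (4 + N)**2/2)
B(A, q) = -2*A
1478/P(-158, -121) + (-5*2753)/B(205, 38) = 1478/(((4 - 121)**2/2)) + (-5*2753)/((-2*205)) = 1478/(((1/2)*(-117)**2)) - 13765/(-410) = 1478/(((1/2)*13689)) - 13765*(-1/410) = 1478/(13689/2) + 2753/82 = 1478*(2/13689) + 2753/82 = 2956/13689 + 2753/82 = 37928209/1122498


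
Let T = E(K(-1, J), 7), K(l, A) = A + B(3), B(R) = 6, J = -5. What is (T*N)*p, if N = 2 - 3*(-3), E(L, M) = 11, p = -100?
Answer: -12100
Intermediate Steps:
K(l, A) = 6 + A (K(l, A) = A + 6 = 6 + A)
N = 11 (N = 2 + 9 = 11)
T = 11
(T*N)*p = (11*11)*(-100) = 121*(-100) = -12100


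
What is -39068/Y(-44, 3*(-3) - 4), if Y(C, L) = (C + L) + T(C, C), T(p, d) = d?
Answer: 39068/101 ≈ 386.81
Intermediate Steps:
Y(C, L) = L + 2*C (Y(C, L) = (C + L) + C = L + 2*C)
-39068/Y(-44, 3*(-3) - 4) = -39068/((3*(-3) - 4) + 2*(-44)) = -39068/((-9 - 4) - 88) = -39068/(-13 - 88) = -39068/(-101) = -39068*(-1/101) = 39068/101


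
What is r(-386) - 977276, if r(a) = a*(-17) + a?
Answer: -971100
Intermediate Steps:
r(a) = -16*a (r(a) = -17*a + a = -16*a)
r(-386) - 977276 = -16*(-386) - 977276 = 6176 - 977276 = -971100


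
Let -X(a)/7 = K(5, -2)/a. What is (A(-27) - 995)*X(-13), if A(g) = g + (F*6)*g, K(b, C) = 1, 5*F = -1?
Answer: -34636/65 ≈ -532.86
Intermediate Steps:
F = -1/5 (F = (1/5)*(-1) = -1/5 ≈ -0.20000)
X(a) = -7/a
A(g) = -g/5 (A(g) = g + (-1/5*6)*g = g - 6*g/5 = -g/5)
(A(-27) - 995)*X(-13) = (-1/5*(-27) - 995)*(-7/(-13)) = (27/5 - 995)*(-7*(-1/13)) = -4948/5*7/13 = -34636/65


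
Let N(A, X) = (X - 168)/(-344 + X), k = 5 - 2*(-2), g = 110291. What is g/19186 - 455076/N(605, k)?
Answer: -18395578549/19186 ≈ -9.5880e+5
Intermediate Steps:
k = 9 (k = 5 + 4 = 9)
N(A, X) = (-168 + X)/(-344 + X)
g/19186 - 455076/N(605, k) = 110291/19186 - 455076*(-344 + 9)/(-168 + 9) = 110291*(1/19186) - 455076/(-159/(-335)) = 110291/19186 - 455076/((-1/335*(-159))) = 110291/19186 - 455076/159/335 = 110291/19186 - 455076*335/159 = 110291/19186 - 50816820/53 = -18395578549/19186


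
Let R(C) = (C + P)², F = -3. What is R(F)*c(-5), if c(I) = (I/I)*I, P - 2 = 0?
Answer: -5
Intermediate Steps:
P = 2 (P = 2 + 0 = 2)
c(I) = I (c(I) = 1*I = I)
R(C) = (2 + C)² (R(C) = (C + 2)² = (2 + C)²)
R(F)*c(-5) = (2 - 3)²*(-5) = (-1)²*(-5) = 1*(-5) = -5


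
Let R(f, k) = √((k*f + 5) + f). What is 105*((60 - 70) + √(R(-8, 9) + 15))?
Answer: -1050 + 105*√(15 + 5*I*√3) ≈ -627.9 + 113.1*I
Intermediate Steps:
R(f, k) = √(5 + f + f*k) (R(f, k) = √((f*k + 5) + f) = √((5 + f*k) + f) = √(5 + f + f*k))
105*((60 - 70) + √(R(-8, 9) + 15)) = 105*((60 - 70) + √(√(5 - 8 - 8*9) + 15)) = 105*(-10 + √(√(5 - 8 - 72) + 15)) = 105*(-10 + √(√(-75) + 15)) = 105*(-10 + √(5*I*√3 + 15)) = 105*(-10 + √(15 + 5*I*√3)) = -1050 + 105*√(15 + 5*I*√3)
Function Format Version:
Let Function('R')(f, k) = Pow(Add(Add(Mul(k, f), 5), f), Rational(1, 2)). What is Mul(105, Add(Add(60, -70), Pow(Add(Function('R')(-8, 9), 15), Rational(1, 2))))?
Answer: Add(-1050, Mul(105, Pow(Add(15, Mul(5, I, Pow(3, Rational(1, 2)))), Rational(1, 2)))) ≈ Add(-627.90, Mul(113.10, I))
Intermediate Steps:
Function('R')(f, k) = Pow(Add(5, f, Mul(f, k)), Rational(1, 2)) (Function('R')(f, k) = Pow(Add(Add(Mul(f, k), 5), f), Rational(1, 2)) = Pow(Add(Add(5, Mul(f, k)), f), Rational(1, 2)) = Pow(Add(5, f, Mul(f, k)), Rational(1, 2)))
Mul(105, Add(Add(60, -70), Pow(Add(Function('R')(-8, 9), 15), Rational(1, 2)))) = Mul(105, Add(Add(60, -70), Pow(Add(Pow(Add(5, -8, Mul(-8, 9)), Rational(1, 2)), 15), Rational(1, 2)))) = Mul(105, Add(-10, Pow(Add(Pow(Add(5, -8, -72), Rational(1, 2)), 15), Rational(1, 2)))) = Mul(105, Add(-10, Pow(Add(Pow(-75, Rational(1, 2)), 15), Rational(1, 2)))) = Mul(105, Add(-10, Pow(Add(Mul(5, I, Pow(3, Rational(1, 2))), 15), Rational(1, 2)))) = Mul(105, Add(-10, Pow(Add(15, Mul(5, I, Pow(3, Rational(1, 2)))), Rational(1, 2)))) = Add(-1050, Mul(105, Pow(Add(15, Mul(5, I, Pow(3, Rational(1, 2)))), Rational(1, 2))))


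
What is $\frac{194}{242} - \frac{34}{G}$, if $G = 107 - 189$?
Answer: $\frac{6034}{4961} \approx 1.2163$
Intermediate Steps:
$G = -82$
$\frac{194}{242} - \frac{34}{G} = \frac{194}{242} - \frac{34}{-82} = 194 \cdot \frac{1}{242} - - \frac{17}{41} = \frac{97}{121} + \frac{17}{41} = \frac{6034}{4961}$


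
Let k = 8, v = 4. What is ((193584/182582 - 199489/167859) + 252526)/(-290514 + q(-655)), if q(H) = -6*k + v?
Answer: -3869710492445723/4452515431920702 ≈ -0.86911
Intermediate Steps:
q(H) = -44 (q(H) = -6*8 + 4 = -48 + 4 = -44)
((193584/182582 - 199489/167859) + 252526)/(-290514 + q(-655)) = ((193584/182582 - 199489/167859) + 252526)/(-290514 - 44) = ((193584*(1/182582) - 199489*1/167859) + 252526)/(-290558) = ((96792/91291 - 199489/167859) + 252526)*(-1/290558) = (-1964141971/15324015969 + 252526)*(-1/290558) = (3869710492445723/15324015969)*(-1/290558) = -3869710492445723/4452515431920702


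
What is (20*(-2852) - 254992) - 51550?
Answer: -363582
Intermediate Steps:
(20*(-2852) - 254992) - 51550 = (-57040 - 254992) - 51550 = -312032 - 51550 = -363582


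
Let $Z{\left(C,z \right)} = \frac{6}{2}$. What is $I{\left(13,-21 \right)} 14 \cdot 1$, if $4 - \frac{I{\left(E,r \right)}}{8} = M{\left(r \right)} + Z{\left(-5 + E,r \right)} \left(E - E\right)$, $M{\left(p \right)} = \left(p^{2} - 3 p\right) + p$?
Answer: $-53648$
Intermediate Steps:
$M{\left(p \right)} = p^{2} - 2 p$
$Z{\left(C,z \right)} = 3$ ($Z{\left(C,z \right)} = 6 \cdot \frac{1}{2} = 3$)
$I{\left(E,r \right)} = 32 - 8 r \left(-2 + r\right)$ ($I{\left(E,r \right)} = 32 - 8 \left(r \left(-2 + r\right) + 3 \left(E - E\right)\right) = 32 - 8 \left(r \left(-2 + r\right) + 3 \cdot 0\right) = 32 - 8 \left(r \left(-2 + r\right) + 0\right) = 32 - 8 r \left(-2 + r\right)$)
$I{\left(13,-21 \right)} 14 \cdot 1 = \left(32 - - 168 \left(-2 - 21\right)\right) 14 \cdot 1 = \left(32 - \left(-168\right) \left(-23\right)\right) 14 = \left(32 - 3864\right) 14 = \left(-3832\right) 14 = -53648$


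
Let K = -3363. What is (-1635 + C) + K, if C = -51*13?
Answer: -5661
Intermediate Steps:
C = -663
(-1635 + C) + K = (-1635 - 663) - 3363 = -2298 - 3363 = -5661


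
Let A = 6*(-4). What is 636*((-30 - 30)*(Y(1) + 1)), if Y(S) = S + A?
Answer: 839520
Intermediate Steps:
A = -24
Y(S) = -24 + S (Y(S) = S - 24 = -24 + S)
636*((-30 - 30)*(Y(1) + 1)) = 636*((-30 - 30)*((-24 + 1) + 1)) = 636*(-60*(-23 + 1)) = 636*(-60*(-22)) = 636*1320 = 839520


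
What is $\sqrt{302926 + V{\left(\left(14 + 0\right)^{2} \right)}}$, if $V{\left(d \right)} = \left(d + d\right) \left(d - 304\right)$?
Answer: $\sqrt{260590} \approx 510.48$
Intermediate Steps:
$V{\left(d \right)} = 2 d \left(-304 + d\right)$
$\sqrt{302926 + V{\left(\left(14 + 0\right)^{2} \right)}} = \sqrt{302926 + 2 \left(14 + 0\right)^{2} \left(-304 + \left(14 + 0\right)^{2}\right)} = \sqrt{302926 + 2 \cdot 14^{2} \left(-304 + 14^{2}\right)} = \sqrt{302926 + 2 \cdot 196 \left(-304 + 196\right)} = \sqrt{302926 + 2 \cdot 196 \left(-108\right)} = \sqrt{302926 - 42336} = \sqrt{260590}$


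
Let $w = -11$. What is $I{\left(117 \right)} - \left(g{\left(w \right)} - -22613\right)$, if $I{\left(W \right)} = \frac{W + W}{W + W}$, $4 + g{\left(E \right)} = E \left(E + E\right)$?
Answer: $-22850$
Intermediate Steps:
$g{\left(E \right)} = -4 + 2 E^{2}$ ($g{\left(E \right)} = -4 + E \left(E + E\right) = -4 + E 2 E = -4 + 2 E^{2}$)
$I{\left(W \right)} = 1$ ($I{\left(W \right)} = \frac{2 W}{2 W} = 2 W \frac{1}{2 W} = 1$)
$I{\left(117 \right)} - \left(g{\left(w \right)} - -22613\right) = 1 - \left(\left(-4 + 2 \left(-11\right)^{2}\right) - -22613\right) = 1 - \left(\left(-4 + 2 \cdot 121\right) + 22613\right) = 1 - \left(\left(-4 + 242\right) + 22613\right) = 1 - \left(238 + 22613\right) = 1 - 22851 = -22850$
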